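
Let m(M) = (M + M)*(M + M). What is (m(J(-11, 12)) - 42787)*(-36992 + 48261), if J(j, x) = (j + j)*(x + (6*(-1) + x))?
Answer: 6586471313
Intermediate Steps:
J(j, x) = 2*j*(-6 + 2*x) (J(j, x) = (2*j)*(x + (-6 + x)) = (2*j)*(-6 + 2*x) = 2*j*(-6 + 2*x))
m(M) = 4*M² (m(M) = (2*M)*(2*M) = 4*M²)
(m(J(-11, 12)) - 42787)*(-36992 + 48261) = (4*(4*(-11)*(-3 + 12))² - 42787)*(-36992 + 48261) = (4*(4*(-11)*9)² - 42787)*11269 = (4*(-396)² - 42787)*11269 = (4*156816 - 42787)*11269 = (627264 - 42787)*11269 = 584477*11269 = 6586471313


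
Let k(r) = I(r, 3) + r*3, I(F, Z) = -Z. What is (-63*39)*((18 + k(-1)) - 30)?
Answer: 44226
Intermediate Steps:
k(r) = -3 + 3*r (k(r) = -1*3 + r*3 = -3 + 3*r)
(-63*39)*((18 + k(-1)) - 30) = (-63*39)*((18 + (-3 + 3*(-1))) - 30) = -2457*((18 + (-3 - 3)) - 30) = -2457*((18 - 6) - 30) = -2457*(12 - 30) = -2457*(-18) = 44226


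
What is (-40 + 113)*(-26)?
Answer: -1898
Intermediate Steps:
(-40 + 113)*(-26) = 73*(-26) = -1898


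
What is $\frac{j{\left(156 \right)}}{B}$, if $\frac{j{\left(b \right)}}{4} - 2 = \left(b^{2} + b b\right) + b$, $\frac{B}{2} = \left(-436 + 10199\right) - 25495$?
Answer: $- \frac{1285}{207} \approx -6.2077$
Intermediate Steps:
$B = -31464$ ($B = 2 \left(\left(-436 + 10199\right) - 25495\right) = 2 \left(9763 - 25495\right) = 2 \left(-15732\right) = -31464$)
$j{\left(b \right)} = 8 + 4 b + 8 b^{2}$ ($j{\left(b \right)} = 8 + 4 \left(\left(b^{2} + b b\right) + b\right) = 8 + 4 \left(\left(b^{2} + b^{2}\right) + b\right) = 8 + 4 \left(2 b^{2} + b\right) = 8 + 4 \left(b + 2 b^{2}\right) = 8 + \left(4 b + 8 b^{2}\right) = 8 + 4 b + 8 b^{2}$)
$\frac{j{\left(156 \right)}}{B} = \frac{8 + 4 \cdot 156 + 8 \cdot 156^{2}}{-31464} = \left(8 + 624 + 8 \cdot 24336\right) \left(- \frac{1}{31464}\right) = \left(8 + 624 + 194688\right) \left(- \frac{1}{31464}\right) = 195320 \left(- \frac{1}{31464}\right) = - \frac{1285}{207}$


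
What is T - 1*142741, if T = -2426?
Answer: -145167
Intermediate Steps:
T - 1*142741 = -2426 - 1*142741 = -2426 - 142741 = -145167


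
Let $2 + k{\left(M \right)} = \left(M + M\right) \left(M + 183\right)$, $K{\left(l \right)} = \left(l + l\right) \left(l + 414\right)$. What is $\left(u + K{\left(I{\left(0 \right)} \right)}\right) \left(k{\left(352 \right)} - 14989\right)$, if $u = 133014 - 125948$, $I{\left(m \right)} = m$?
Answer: $2555411834$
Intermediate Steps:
$K{\left(l \right)} = 2 l \left(414 + l\right)$
$k{\left(M \right)} = -2 + 2 M \left(183 + M\right)$ ($k{\left(M \right)} = -2 + \left(M + M\right) \left(M + 183\right) = -2 + 2 M \left(183 + M\right)$)
$u = 7066$
$\left(u + K{\left(I{\left(0 \right)} \right)}\right) \left(k{\left(352 \right)} - 14989\right) = \left(7066 + 2 \cdot 0 \left(414 + 0\right)\right) \left(\left(-2 + 2 \cdot 352^{2} + 366 \cdot 352\right) - 14989\right) = \left(7066 + 2 \cdot 0 \cdot 414\right) \left(\left(-2 + 2 \cdot 123904 + 128832\right) - 14989\right) = \left(7066 + 0\right) \left(\left(-2 + 247808 + 128832\right) - 14989\right) = 7066 \left(376638 - 14989\right) = 7066 \cdot 361649 = 2555411834$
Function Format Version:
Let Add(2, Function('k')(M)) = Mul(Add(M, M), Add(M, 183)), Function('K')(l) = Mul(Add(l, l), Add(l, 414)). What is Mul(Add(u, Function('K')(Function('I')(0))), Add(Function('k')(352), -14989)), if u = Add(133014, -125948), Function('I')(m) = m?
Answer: 2555411834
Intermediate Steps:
Function('K')(l) = Mul(2, l, Add(414, l)) (Function('K')(l) = Mul(Mul(2, l), Add(414, l)) = Mul(2, l, Add(414, l)))
Function('k')(M) = Add(-2, Mul(2, M, Add(183, M))) (Function('k')(M) = Add(-2, Mul(Add(M, M), Add(M, 183))) = Add(-2, Mul(Mul(2, M), Add(183, M))) = Add(-2, Mul(2, M, Add(183, M))))
u = 7066
Mul(Add(u, Function('K')(Function('I')(0))), Add(Function('k')(352), -14989)) = Mul(Add(7066, Mul(2, 0, Add(414, 0))), Add(Add(-2, Mul(2, Pow(352, 2)), Mul(366, 352)), -14989)) = Mul(Add(7066, Mul(2, 0, 414)), Add(Add(-2, Mul(2, 123904), 128832), -14989)) = Mul(Add(7066, 0), Add(Add(-2, 247808, 128832), -14989)) = Mul(7066, Add(376638, -14989)) = Mul(7066, 361649) = 2555411834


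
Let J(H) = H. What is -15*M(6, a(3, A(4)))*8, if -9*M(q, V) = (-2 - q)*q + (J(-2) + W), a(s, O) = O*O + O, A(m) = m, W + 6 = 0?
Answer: -2240/3 ≈ -746.67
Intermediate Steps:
W = -6 (W = -6 + 0 = -6)
a(s, O) = O + O² (a(s, O) = O² + O = O + O²)
M(q, V) = 8/9 - q*(-2 - q)/9 (M(q, V) = -((-2 - q)*q + (-2 - 6))/9 = -(q*(-2 - q) - 8)/9 = -(-8 + q*(-2 - q))/9 = 8/9 - q*(-2 - q)/9)
-15*M(6, a(3, A(4)))*8 = -15*(8/9 + (⅑)*6² + (2/9)*6)*8 = -15*(8/9 + (⅑)*36 + 4/3)*8 = -15*(8/9 + 4 + 4/3)*8 = -15*56/9*8 = -280/3*8 = -2240/3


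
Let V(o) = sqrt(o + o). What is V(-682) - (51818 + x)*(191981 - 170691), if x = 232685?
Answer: -6057068870 + 2*I*sqrt(341) ≈ -6.0571e+9 + 36.932*I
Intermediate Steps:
V(o) = sqrt(2)*sqrt(o) (V(o) = sqrt(2*o) = sqrt(2)*sqrt(o))
V(-682) - (51818 + x)*(191981 - 170691) = sqrt(2)*sqrt(-682) - (51818 + 232685)*(191981 - 170691) = sqrt(2)*(I*sqrt(682)) - 284503*21290 = 2*I*sqrt(341) - 1*6057068870 = 2*I*sqrt(341) - 6057068870 = -6057068870 + 2*I*sqrt(341)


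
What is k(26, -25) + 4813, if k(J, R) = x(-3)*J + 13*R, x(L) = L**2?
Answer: 4722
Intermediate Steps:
k(J, R) = 9*J + 13*R (k(J, R) = (-3)**2*J + 13*R = 9*J + 13*R)
k(26, -25) + 4813 = (9*26 + 13*(-25)) + 4813 = (234 - 325) + 4813 = -91 + 4813 = 4722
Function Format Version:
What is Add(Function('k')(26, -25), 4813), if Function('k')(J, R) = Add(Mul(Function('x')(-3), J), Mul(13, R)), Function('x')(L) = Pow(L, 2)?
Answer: 4722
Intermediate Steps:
Function('k')(J, R) = Add(Mul(9, J), Mul(13, R)) (Function('k')(J, R) = Add(Mul(Pow(-3, 2), J), Mul(13, R)) = Add(Mul(9, J), Mul(13, R)))
Add(Function('k')(26, -25), 4813) = Add(Add(Mul(9, 26), Mul(13, -25)), 4813) = Add(Add(234, -325), 4813) = Add(-91, 4813) = 4722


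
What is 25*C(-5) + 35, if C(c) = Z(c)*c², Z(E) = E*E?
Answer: 15660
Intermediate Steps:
Z(E) = E²
C(c) = c⁴ (C(c) = c²*c² = c⁴)
25*C(-5) + 35 = 25*(-5)⁴ + 35 = 25*625 + 35 = 15625 + 35 = 15660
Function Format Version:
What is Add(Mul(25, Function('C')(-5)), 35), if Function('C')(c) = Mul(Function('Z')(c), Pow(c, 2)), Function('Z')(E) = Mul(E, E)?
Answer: 15660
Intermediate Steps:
Function('Z')(E) = Pow(E, 2)
Function('C')(c) = Pow(c, 4) (Function('C')(c) = Mul(Pow(c, 2), Pow(c, 2)) = Pow(c, 4))
Add(Mul(25, Function('C')(-5)), 35) = Add(Mul(25, Pow(-5, 4)), 35) = Add(Mul(25, 625), 35) = Add(15625, 35) = 15660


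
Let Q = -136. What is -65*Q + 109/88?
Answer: 778029/88 ≈ 8841.2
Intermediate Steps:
-65*Q + 109/88 = -65*(-136) + 109/88 = 8840 + 109*(1/88) = 8840 + 109/88 = 778029/88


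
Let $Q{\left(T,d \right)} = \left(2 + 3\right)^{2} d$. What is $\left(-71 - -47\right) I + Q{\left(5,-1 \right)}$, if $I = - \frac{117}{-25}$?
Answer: $- \frac{3433}{25} \approx -137.32$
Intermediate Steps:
$Q{\left(T,d \right)} = 25 d$ ($Q{\left(T,d \right)} = 5^{2} d = 25 d$)
$I = \frac{117}{25}$ ($I = \left(-117\right) \left(- \frac{1}{25}\right) = \frac{117}{25} \approx 4.68$)
$\left(-71 - -47\right) I + Q{\left(5,-1 \right)} = \left(-71 - -47\right) \frac{117}{25} + 25 \left(-1\right) = \left(-71 + 47\right) \frac{117}{25} - 25 = \left(-24\right) \frac{117}{25} - 25 = - \frac{2808}{25} - 25 = - \frac{3433}{25}$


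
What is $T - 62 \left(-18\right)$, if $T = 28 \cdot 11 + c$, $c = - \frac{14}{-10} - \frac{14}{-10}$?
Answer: $\frac{7134}{5} \approx 1426.8$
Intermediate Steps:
$c = \frac{14}{5}$ ($c = \left(-14\right) \left(- \frac{1}{10}\right) - - \frac{7}{5} = \frac{7}{5} + \frac{7}{5} = \frac{14}{5} \approx 2.8$)
$T = \frac{1554}{5}$ ($T = 28 \cdot 11 + \frac{14}{5} = 308 + \frac{14}{5} = \frac{1554}{5} \approx 310.8$)
$T - 62 \left(-18\right) = \frac{1554}{5} - 62 \left(-18\right) = \frac{1554}{5} - -1116 = \frac{1554}{5} + 1116 = \frac{7134}{5}$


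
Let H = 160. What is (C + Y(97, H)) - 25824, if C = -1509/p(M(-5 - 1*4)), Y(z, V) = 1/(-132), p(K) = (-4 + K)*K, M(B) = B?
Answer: -44336129/1716 ≈ -25837.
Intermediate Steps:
p(K) = K*(-4 + K)
Y(z, V) = -1/132
C = -503/39 (C = -1509*1/((-5 - 1*4)*(-4 + (-5 - 1*4))) = -1509*1/((-5 - 4)*(-4 + (-5 - 4))) = -1509*(-1/(9*(-4 - 9))) = -1509/((-9*(-13))) = -1509/117 = -1509*1/117 = -503/39 ≈ -12.897)
(C + Y(97, H)) - 25824 = (-503/39 - 1/132) - 25824 = -22145/1716 - 25824 = -44336129/1716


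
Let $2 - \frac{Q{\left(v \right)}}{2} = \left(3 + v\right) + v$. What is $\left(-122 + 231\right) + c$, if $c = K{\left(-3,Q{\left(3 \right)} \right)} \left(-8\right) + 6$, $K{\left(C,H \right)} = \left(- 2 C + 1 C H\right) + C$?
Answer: $-245$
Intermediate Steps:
$Q{\left(v \right)} = -2 - 4 v$ ($Q{\left(v \right)} = 4 - 2 \left(\left(3 + v\right) + v\right) = 4 - 2 \left(3 + 2 v\right) = 4 - \left(6 + 4 v\right) = -2 - 4 v$)
$K{\left(C,H \right)} = - C + C H$ ($K{\left(C,H \right)} = \left(- 2 C + C H\right) + C = - C + C H$)
$c = -354$ ($c = - 3 \left(-1 - 14\right) \left(-8\right) + 6 = \left(-3\right) \left(-15\right) \left(-8\right) + 6 = 45 \left(-8\right) + 6 = -360 + 6 = -354$)
$\left(-122 + 231\right) + c = \left(-122 + 231\right) - 354 = 109 - 354 = -245$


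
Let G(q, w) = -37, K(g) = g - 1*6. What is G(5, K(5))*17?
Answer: -629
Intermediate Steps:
K(g) = -6 + g (K(g) = g - 6 = -6 + g)
G(5, K(5))*17 = -37*17 = -629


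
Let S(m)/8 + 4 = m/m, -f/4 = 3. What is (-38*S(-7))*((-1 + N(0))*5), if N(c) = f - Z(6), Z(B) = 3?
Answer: -72960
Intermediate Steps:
f = -12 (f = -4*3 = -12)
N(c) = -15 (N(c) = -12 - 1*3 = -12 - 3 = -15)
S(m) = -24 (S(m) = -32 + 8*(m/m) = -32 + 8*1 = -32 + 8 = -24)
(-38*S(-7))*((-1 + N(0))*5) = (-38*(-24))*((-1 - 15)*5) = 912*(-16*5) = 912*(-80) = -72960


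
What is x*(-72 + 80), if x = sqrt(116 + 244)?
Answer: 48*sqrt(10) ≈ 151.79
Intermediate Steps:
x = 6*sqrt(10) (x = sqrt(360) = 6*sqrt(10) ≈ 18.974)
x*(-72 + 80) = (6*sqrt(10))*(-72 + 80) = (6*sqrt(10))*8 = 48*sqrt(10)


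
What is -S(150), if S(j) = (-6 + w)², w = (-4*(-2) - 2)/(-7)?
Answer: -2304/49 ≈ -47.020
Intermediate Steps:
w = -6/7 (w = (8 - 2)*(-⅐) = 6*(-⅐) = -6/7 ≈ -0.85714)
S(j) = 2304/49 (S(j) = (-6 - 6/7)² = (-48/7)² = 2304/49)
-S(150) = -1*2304/49 = -2304/49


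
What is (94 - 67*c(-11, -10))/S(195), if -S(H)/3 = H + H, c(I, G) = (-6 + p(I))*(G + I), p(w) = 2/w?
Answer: 47321/6435 ≈ 7.3537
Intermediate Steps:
c(I, G) = (-6 + 2/I)*(G + I)
S(H) = -6*H (S(H) = -3*(H + H) = -6*H)
(94 - 67*c(-11, -10))/S(195) = (94 - 67*(2 - 6*(-10) - 6*(-11) + 2*(-10)/(-11)))/((-6*195)) = (94 - 67*(2 + 60 + 66 + 2*(-10)*(-1/11)))/(-1170) = (94 - 67*(2 + 60 + 66 + 20/11))*(-1/1170) = (94 - 67*1428/11)*(-1/1170) = (94 - 95676/11)*(-1/1170) = -94642/11*(-1/1170) = 47321/6435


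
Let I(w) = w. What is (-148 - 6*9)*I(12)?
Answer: -2424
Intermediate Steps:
(-148 - 6*9)*I(12) = (-148 - 6*9)*12 = (-148 - 54)*12 = -202*12 = -2424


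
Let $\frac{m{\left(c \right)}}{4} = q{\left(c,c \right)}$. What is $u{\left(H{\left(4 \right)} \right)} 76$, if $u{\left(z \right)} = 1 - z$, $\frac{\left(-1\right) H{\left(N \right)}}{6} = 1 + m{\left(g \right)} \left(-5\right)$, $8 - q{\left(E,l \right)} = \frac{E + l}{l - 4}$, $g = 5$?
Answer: $18772$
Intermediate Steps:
$q{\left(E,l \right)} = 8 - \frac{E + l}{-4 + l}$ ($q{\left(E,l \right)} = 8 - \frac{E + l}{l - 4} = 8 - \frac{E + l}{-4 + l}$)
$m{\left(c \right)} = \frac{4 \left(-32 + 6 c\right)}{-4 + c}$ ($m{\left(c \right)} = 4 \frac{-32 - c + 7 c}{-4 + c} = 4 \frac{-32 + 6 c}{-4 + c} = \frac{4 \left(-32 + 6 c\right)}{-4 + c}$)
$H{\left(N \right)} = -246$ ($H{\left(N \right)} = - 6 \left(1 + \frac{8 \left(-16 + 3 \cdot 5\right)}{-4 + 5} \left(-5\right)\right) = - 6 \left(1 + \frac{8 \left(-16 + 15\right)}{1} \left(-5\right)\right) = - 6 \left(1 + 8 \cdot 1 \left(-1\right) \left(-5\right)\right) = - 6 \left(1 - -40\right) = - 6 \left(1 + 40\right) = \left(-6\right) 41 = -246$)
$u{\left(H{\left(4 \right)} \right)} 76 = \left(1 - -246\right) 76 = \left(1 + 246\right) 76 = 247 \cdot 76 = 18772$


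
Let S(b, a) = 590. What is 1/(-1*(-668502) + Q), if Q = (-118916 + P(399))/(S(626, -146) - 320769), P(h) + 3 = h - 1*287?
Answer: 320179/214040420665 ≈ 1.4959e-6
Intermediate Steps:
P(h) = -290 + h (P(h) = -3 + (h - 1*287) = -3 + (h - 287) = -3 + (-287 + h) = -290 + h)
Q = 118807/320179 (Q = (-118916 + (-290 + 399))/(590 - 320769) = (-118916 + 109)/(-320179) = -118807*(-1/320179) = 118807/320179 ≈ 0.37106)
1/(-1*(-668502) + Q) = 1/(-1*(-668502) + 118807/320179) = 1/(668502 + 118807/320179) = 1/(214040420665/320179) = 320179/214040420665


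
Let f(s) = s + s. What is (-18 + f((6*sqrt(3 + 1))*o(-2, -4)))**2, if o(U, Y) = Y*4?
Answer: 161604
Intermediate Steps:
o(U, Y) = 4*Y
f(s) = 2*s
(-18 + f((6*sqrt(3 + 1))*o(-2, -4)))**2 = (-18 + 2*((6*sqrt(3 + 1))*(4*(-4))))**2 = (-18 + 2*((6*sqrt(4))*(-16)))**2 = (-18 + 2*((6*2)*(-16)))**2 = (-18 + 2*(12*(-16)))**2 = (-18 + 2*(-192))**2 = (-18 - 384)**2 = (-402)**2 = 161604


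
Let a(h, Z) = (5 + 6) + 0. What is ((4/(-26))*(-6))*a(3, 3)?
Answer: 132/13 ≈ 10.154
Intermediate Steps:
a(h, Z) = 11 (a(h, Z) = 11 + 0 = 11)
((4/(-26))*(-6))*a(3, 3) = ((4/(-26))*(-6))*11 = ((4*(-1/26))*(-6))*11 = -2/13*(-6)*11 = (12/13)*11 = 132/13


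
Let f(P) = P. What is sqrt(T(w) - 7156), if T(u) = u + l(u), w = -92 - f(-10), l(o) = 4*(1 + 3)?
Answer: I*sqrt(7222) ≈ 84.982*I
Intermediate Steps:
l(o) = 16 (l(o) = 4*4 = 16)
w = -82 (w = -92 - 1*(-10) = -92 + 10 = -82)
T(u) = 16 + u (T(u) = u + 16 = 16 + u)
sqrt(T(w) - 7156) = sqrt((16 - 82) - 7156) = sqrt(-66 - 7156) = sqrt(-7222) = I*sqrt(7222)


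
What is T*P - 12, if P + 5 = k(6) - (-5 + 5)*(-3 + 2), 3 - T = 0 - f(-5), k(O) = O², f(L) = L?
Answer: -74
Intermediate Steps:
T = -2 (T = 3 - (0 - 1*(-5)) = 3 - (0 + 5) = 3 - 1*5 = 3 - 5 = -2)
P = 31 (P = -5 + (6² - (-5 + 5)*(-3 + 2)) = -5 + (36 - 0*(-1)) = -5 + (36 - 1*0) = -5 + (36 + 0) = -5 + 36 = 31)
T*P - 12 = -2*31 - 12 = -62 - 12 = -74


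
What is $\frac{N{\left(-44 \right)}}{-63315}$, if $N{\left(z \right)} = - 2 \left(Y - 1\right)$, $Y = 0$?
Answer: $- \frac{2}{63315} \approx -3.1588 \cdot 10^{-5}$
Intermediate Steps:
$N{\left(z \right)} = 2$ ($N{\left(z \right)} = - 2 \left(0 - 1\right) = \left(-2\right) \left(-1\right) = 2$)
$\frac{N{\left(-44 \right)}}{-63315} = \frac{2}{-63315} = 2 \left(- \frac{1}{63315}\right) = - \frac{2}{63315}$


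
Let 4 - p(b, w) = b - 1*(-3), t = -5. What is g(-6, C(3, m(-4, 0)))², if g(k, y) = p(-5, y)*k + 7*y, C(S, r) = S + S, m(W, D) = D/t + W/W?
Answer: 36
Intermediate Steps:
m(W, D) = 1 - D/5 (m(W, D) = D/(-5) + W/W = D*(-⅕) + 1 = -D/5 + 1 = 1 - D/5)
p(b, w) = 1 - b (p(b, w) = 4 - (b - 1*(-3)) = 4 - (b + 3) = 4 - (3 + b) = 4 + (-3 - b) = 1 - b)
C(S, r) = 2*S
g(k, y) = 6*k + 7*y (g(k, y) = (1 - 1*(-5))*k + 7*y = (1 + 5)*k + 7*y = 6*k + 7*y)
g(-6, C(3, m(-4, 0)))² = (6*(-6) + 7*(2*3))² = (-36 + 7*6)² = (-36 + 42)² = 6² = 36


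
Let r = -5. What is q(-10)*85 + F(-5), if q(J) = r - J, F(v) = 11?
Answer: 436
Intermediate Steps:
q(J) = -5 - J
q(-10)*85 + F(-5) = (-5 - 1*(-10))*85 + 11 = (-5 + 10)*85 + 11 = 5*85 + 11 = 425 + 11 = 436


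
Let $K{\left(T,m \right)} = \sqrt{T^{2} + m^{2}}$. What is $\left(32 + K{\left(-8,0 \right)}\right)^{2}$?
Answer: $1600$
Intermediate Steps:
$\left(32 + K{\left(-8,0 \right)}\right)^{2} = \left(32 + \sqrt{\left(-8\right)^{2} + 0^{2}}\right)^{2} = \left(32 + \sqrt{64 + 0}\right)^{2} = \left(32 + \sqrt{64}\right)^{2} = \left(32 + 8\right)^{2} = 40^{2} = 1600$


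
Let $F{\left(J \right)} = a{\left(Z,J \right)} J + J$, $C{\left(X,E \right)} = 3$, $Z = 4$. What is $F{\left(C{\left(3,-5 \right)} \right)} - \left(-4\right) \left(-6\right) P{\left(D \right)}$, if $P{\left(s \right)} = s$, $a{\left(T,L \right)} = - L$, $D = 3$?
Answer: $-78$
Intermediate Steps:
$F{\left(J \right)} = J - J^{2}$ ($F{\left(J \right)} = - J J + J = - J^{2} + J = J - J^{2}$)
$F{\left(C{\left(3,-5 \right)} \right)} - \left(-4\right) \left(-6\right) P{\left(D \right)} = 3 \left(1 - 3\right) - \left(-4\right) \left(-6\right) 3 = 3 \left(1 - 3\right) - 24 \cdot 3 = 3 \left(-2\right) - 72 = -6 - 72 = -78$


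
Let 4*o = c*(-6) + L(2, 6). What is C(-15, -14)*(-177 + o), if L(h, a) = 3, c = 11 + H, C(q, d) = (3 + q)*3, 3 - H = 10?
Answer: 6561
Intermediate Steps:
H = -7 (H = 3 - 1*10 = 3 - 10 = -7)
C(q, d) = 9 + 3*q
c = 4 (c = 11 - 7 = 4)
o = -21/4 (o = (4*(-6) + 3)/4 = (-24 + 3)/4 = (¼)*(-21) = -21/4 ≈ -5.2500)
C(-15, -14)*(-177 + o) = (9 + 3*(-15))*(-177 - 21/4) = (9 - 45)*(-729/4) = -36*(-729/4) = 6561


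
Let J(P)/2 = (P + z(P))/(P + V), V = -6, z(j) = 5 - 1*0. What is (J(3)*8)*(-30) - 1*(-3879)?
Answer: 5159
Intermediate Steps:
z(j) = 5 (z(j) = 5 + 0 = 5)
J(P) = 2*(5 + P)/(-6 + P) (J(P) = 2*((P + 5)/(P - 6)) = 2*((5 + P)/(-6 + P)) = 2*(5 + P)/(-6 + P))
(J(3)*8)*(-30) - 1*(-3879) = ((2*(5 + 3)/(-6 + 3))*8)*(-30) - 1*(-3879) = ((2*8/(-3))*8)*(-30) + 3879 = ((2*(-1/3)*8)*8)*(-30) + 3879 = -16/3*8*(-30) + 3879 = -128/3*(-30) + 3879 = 1280 + 3879 = 5159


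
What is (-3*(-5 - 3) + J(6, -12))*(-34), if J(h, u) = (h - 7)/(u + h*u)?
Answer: -34289/42 ≈ -816.40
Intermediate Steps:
J(h, u) = (-7 + h)/(u + h*u)
(-3*(-5 - 3) + J(6, -12))*(-34) = (-3*(-5 - 3) + (-7 + 6)/((-12)*(1 + 6)))*(-34) = (-3*(-8) - 1/12*(-1)/7)*(-34) = (24 - 1/12*⅐*(-1))*(-34) = (24 + 1/84)*(-34) = (2017/84)*(-34) = -34289/42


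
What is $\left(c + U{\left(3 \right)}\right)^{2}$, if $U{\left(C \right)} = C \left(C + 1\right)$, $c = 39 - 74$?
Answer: $529$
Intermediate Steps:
$c = -35$
$U{\left(C \right)} = C \left(1 + C\right)$
$\left(c + U{\left(3 \right)}\right)^{2} = \left(-35 + 3 \left(1 + 3\right)\right)^{2} = \left(-35 + 3 \cdot 4\right)^{2} = \left(-35 + 12\right)^{2} = \left(-23\right)^{2} = 529$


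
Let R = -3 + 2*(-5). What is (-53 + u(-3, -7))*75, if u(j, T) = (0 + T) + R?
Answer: -5475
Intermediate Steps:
R = -13 (R = -3 - 10 = -13)
u(j, T) = -13 + T (u(j, T) = (0 + T) - 13 = T - 13 = -13 + T)
(-53 + u(-3, -7))*75 = (-53 + (-13 - 7))*75 = (-53 - 20)*75 = -73*75 = -5475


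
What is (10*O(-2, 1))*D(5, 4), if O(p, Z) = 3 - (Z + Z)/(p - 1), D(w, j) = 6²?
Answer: 1320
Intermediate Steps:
D(w, j) = 36
O(p, Z) = 3 - 2*Z/(-1 + p)
(10*O(-2, 1))*D(5, 4) = (10*((-3 - 2*1 + 3*(-2))/(-1 - 2)))*36 = (10*((-3 - 2 - 6)/(-3)))*36 = (10*(-⅓*(-11)))*36 = (10*(11/3))*36 = (110/3)*36 = 1320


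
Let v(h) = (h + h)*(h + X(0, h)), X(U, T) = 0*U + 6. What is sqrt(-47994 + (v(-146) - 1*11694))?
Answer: 2*I*sqrt(4702) ≈ 137.14*I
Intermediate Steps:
X(U, T) = 6 (X(U, T) = 0 + 6 = 6)
v(h) = 2*h*(6 + h) (v(h) = (h + h)*(h + 6) = (2*h)*(6 + h) = 2*h*(6 + h))
sqrt(-47994 + (v(-146) - 1*11694)) = sqrt(-47994 + (2*(-146)*(6 - 146) - 1*11694)) = sqrt(-47994 + (2*(-146)*(-140) - 11694)) = sqrt(-47994 + (40880 - 11694)) = sqrt(-47994 + 29186) = sqrt(-18808) = 2*I*sqrt(4702)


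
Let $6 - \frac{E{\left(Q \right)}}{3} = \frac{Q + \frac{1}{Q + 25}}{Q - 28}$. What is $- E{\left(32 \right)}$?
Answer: $\frac{457}{76} \approx 6.0132$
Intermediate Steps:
$E{\left(Q \right)} = 18 - \frac{3 \left(Q + \frac{1}{25 + Q}\right)}{-28 + Q}$ ($E{\left(Q \right)} = 18 - 3 \frac{Q + \frac{1}{Q + 25}}{Q - 28} = 18 - 3 \frac{Q + \frac{1}{25 + Q}}{-28 + Q} = 18 - \frac{3 \left(Q + \frac{1}{25 + Q}\right)}{-28 + Q}$)
$- E{\left(32 \right)} = - \frac{3 \left(4201 - 5 \cdot 32^{2} + 43 \cdot 32\right)}{700 - 32^{2} + 3 \cdot 32} = - \frac{3 \left(4201 - 5120 + 1376\right)}{700 - 1024 + 96} = - \frac{3 \cdot 457}{-228} = - \frac{3 \left(-1\right) 457}{228} = \left(-1\right) \left(- \frac{457}{76}\right) = \frac{457}{76}$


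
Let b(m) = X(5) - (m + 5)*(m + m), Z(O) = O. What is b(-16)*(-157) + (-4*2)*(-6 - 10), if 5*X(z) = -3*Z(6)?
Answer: 279786/5 ≈ 55957.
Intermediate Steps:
X(z) = -18/5 (X(z) = (-3*6)/5 = (⅕)*(-18) = -18/5)
b(m) = -18/5 - 2*m*(5 + m) (b(m) = -18/5 - (m + 5)*(m + m) = -18/5 - (5 + m)*2*m = -18/5 - 2*m*(5 + m))
b(-16)*(-157) + (-4*2)*(-6 - 10) = (-18/5 - 10*(-16) - 2*(-16)²)*(-157) + (-4*2)*(-6 - 10) = (-18/5 + 160 - 2*256)*(-157) - 8*(-16) = (-18/5 + 160 - 512)*(-157) + 128 = -1778/5*(-157) + 128 = 279146/5 + 128 = 279786/5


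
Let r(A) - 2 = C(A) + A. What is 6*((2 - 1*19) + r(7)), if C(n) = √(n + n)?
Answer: -48 + 6*√14 ≈ -25.550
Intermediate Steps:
C(n) = √2*√n (C(n) = √(2*n) = √2*√n)
r(A) = 2 + A + √2*√A (r(A) = 2 + (√2*√A + A) = 2 + (A + √2*√A) = 2 + A + √2*√A)
6*((2 - 1*19) + r(7)) = 6*((2 - 1*19) + (2 + 7 + √2*√7)) = 6*((2 - 19) + (2 + 7 + √14)) = 6*(-17 + (9 + √14)) = 6*(-8 + √14) = -48 + 6*√14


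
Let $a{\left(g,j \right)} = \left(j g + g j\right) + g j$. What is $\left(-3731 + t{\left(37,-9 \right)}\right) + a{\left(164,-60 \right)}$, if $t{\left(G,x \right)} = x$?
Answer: $-33260$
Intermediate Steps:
$a{\left(g,j \right)} = 3 g j$ ($a{\left(g,j \right)} = \left(g j + g j\right) + g j = 2 g j + g j = 3 g j$)
$\left(-3731 + t{\left(37,-9 \right)}\right) + a{\left(164,-60 \right)} = \left(-3731 - 9\right) + 3 \cdot 164 \left(-60\right) = -3740 - 29520 = -33260$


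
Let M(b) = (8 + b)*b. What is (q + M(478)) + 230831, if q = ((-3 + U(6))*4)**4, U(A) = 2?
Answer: 463395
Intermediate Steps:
M(b) = b*(8 + b)
q = 256 (q = ((-3 + 2)*4)**4 = (-1*4)**4 = (-4)**4 = 256)
(q + M(478)) + 230831 = (256 + 478*(8 + 478)) + 230831 = (256 + 478*486) + 230831 = (256 + 232308) + 230831 = 232564 + 230831 = 463395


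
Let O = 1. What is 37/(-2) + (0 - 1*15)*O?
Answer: -67/2 ≈ -33.500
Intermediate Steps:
37/(-2) + (0 - 1*15)*O = 37/(-2) + (0 - 1*15)*1 = 37*(-½) + (0 - 15)*1 = -37/2 - 15*1 = -37/2 - 15 = -67/2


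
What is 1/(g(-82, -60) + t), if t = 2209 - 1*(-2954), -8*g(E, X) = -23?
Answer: 8/41327 ≈ 0.00019358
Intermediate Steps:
g(E, X) = 23/8 (g(E, X) = -⅛*(-23) = 23/8)
t = 5163 (t = 2209 + 2954 = 5163)
1/(g(-82, -60) + t) = 1/(23/8 + 5163) = 1/(41327/8) = 8/41327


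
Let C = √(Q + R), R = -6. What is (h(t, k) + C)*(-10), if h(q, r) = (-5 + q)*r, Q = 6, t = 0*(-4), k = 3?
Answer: 150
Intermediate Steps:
t = 0
h(q, r) = r*(-5 + q)
C = 0 (C = √(6 - 6) = √0 = 0)
(h(t, k) + C)*(-10) = (3*(-5 + 0) + 0)*(-10) = (3*(-5) + 0)*(-10) = (-15 + 0)*(-10) = -15*(-10) = 150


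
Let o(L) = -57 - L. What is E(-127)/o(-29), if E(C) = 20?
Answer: -5/7 ≈ -0.71429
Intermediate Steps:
E(-127)/o(-29) = 20/(-57 - 1*(-29)) = 20/(-57 + 29) = 20/(-28) = 20*(-1/28) = -5/7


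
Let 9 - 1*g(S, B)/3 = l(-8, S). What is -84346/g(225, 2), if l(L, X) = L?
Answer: -84346/51 ≈ -1653.8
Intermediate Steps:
g(S, B) = 51 (g(S, B) = 27 - 3*(-8) = 27 + 24 = 51)
-84346/g(225, 2) = -84346/51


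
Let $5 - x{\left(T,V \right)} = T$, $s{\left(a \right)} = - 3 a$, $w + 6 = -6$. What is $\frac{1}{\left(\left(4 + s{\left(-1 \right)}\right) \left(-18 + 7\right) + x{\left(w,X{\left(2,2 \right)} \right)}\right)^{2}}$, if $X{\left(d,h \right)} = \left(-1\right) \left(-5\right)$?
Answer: $\frac{1}{3600} \approx 0.00027778$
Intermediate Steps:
$w = -12$ ($w = -6 - 6 = -12$)
$X{\left(d,h \right)} = 5$
$x{\left(T,V \right)} = 5 - T$
$\frac{1}{\left(\left(4 + s{\left(-1 \right)}\right) \left(-18 + 7\right) + x{\left(w,X{\left(2,2 \right)} \right)}\right)^{2}} = \frac{1}{\left(\left(4 - -3\right) \left(-18 + 7\right) + \left(5 - -12\right)\right)^{2}} = \frac{1}{\left(\left(4 + 3\right) \left(-11\right) + \left(5 + 12\right)\right)^{2}} = \frac{1}{\left(7 \left(-11\right) + 17\right)^{2}} = \frac{1}{\left(-77 + 17\right)^{2}} = \frac{1}{\left(-60\right)^{2}} = \frac{1}{3600}$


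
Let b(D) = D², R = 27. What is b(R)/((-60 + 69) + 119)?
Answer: 729/128 ≈ 5.6953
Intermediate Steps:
b(R)/((-60 + 69) + 119) = 27²/((-60 + 69) + 119) = 729/(9 + 119) = 729/128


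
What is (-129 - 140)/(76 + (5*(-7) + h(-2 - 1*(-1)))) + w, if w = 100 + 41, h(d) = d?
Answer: 5371/40 ≈ 134.27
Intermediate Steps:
w = 141
(-129 - 140)/(76 + (5*(-7) + h(-2 - 1*(-1)))) + w = (-129 - 140)/(76 + (5*(-7) + (-2 - 1*(-1)))) + 141 = -269/(76 + (-35 + (-2 + 1))) + 141 = -269/(76 + (-35 - 1)) + 141 = -269/(76 - 36) + 141 = -269/40 + 141 = 5371/40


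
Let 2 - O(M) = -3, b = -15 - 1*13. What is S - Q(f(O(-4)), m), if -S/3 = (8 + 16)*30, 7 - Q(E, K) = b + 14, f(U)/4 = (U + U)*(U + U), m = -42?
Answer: -2181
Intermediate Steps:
b = -28 (b = -15 - 13 = -28)
O(M) = 5 (O(M) = 2 - 1*(-3) = 2 + 3 = 5)
f(U) = 16*U² (f(U) = 4*((U + U)*(U + U)) = 4*((2*U)*(2*U)) = 4*(4*U²) = 16*U²)
Q(E, K) = 21 (Q(E, K) = 7 - (-28 + 14) = 7 - 1*(-14) = 7 + 14 = 21)
S = -2160 (S = -3*(8 + 16)*30 = -72*30 = -3*720 = -2160)
S - Q(f(O(-4)), m) = -2160 - 1*21 = -2160 - 21 = -2181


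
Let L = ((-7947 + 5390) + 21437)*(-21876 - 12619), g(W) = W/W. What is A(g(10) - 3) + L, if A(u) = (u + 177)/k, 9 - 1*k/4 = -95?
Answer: -270926489425/416 ≈ -6.5127e+8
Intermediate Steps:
k = 416 (k = 36 - 4*(-95) = 36 + 380 = 416)
g(W) = 1
A(u) = 177/416 + u/416 (A(u) = (u + 177)/416 = (177 + u)*(1/416) = 177/416 + u/416)
L = -651265600 (L = (-2557 + 21437)*(-34495) = 18880*(-34495) = -651265600)
A(g(10) - 3) + L = (177/416 + (1 - 3)/416) - 651265600 = (177/416 + (1/416)*(-2)) - 651265600 = (177/416 - 1/208) - 651265600 = 175/416 - 651265600 = -270926489425/416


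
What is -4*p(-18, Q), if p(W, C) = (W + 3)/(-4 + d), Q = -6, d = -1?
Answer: -12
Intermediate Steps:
p(W, C) = -⅗ - W/5 (p(W, C) = (W + 3)/(-4 - 1) = (3 + W)/(-5) = (3 + W)*(-⅕) = -⅗ - W/5)
-4*p(-18, Q) = -4*(-⅗ - ⅕*(-18)) = -4*(-⅗ + 18/5) = -4*3 = -12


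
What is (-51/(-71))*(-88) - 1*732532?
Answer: -52014260/71 ≈ -7.3260e+5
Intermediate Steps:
(-51/(-71))*(-88) - 1*732532 = -1/71*(-51)*(-88) - 732532 = (51/71)*(-88) - 732532 = -4488/71 - 732532 = -52014260/71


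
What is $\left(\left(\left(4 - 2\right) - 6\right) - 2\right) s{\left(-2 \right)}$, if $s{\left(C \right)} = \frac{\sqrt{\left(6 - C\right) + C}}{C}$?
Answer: $3 \sqrt{6} \approx 7.3485$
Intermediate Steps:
$s{\left(C \right)} = \frac{\sqrt{6}}{C}$
$\left(\left(\left(4 - 2\right) - 6\right) - 2\right) s{\left(-2 \right)} = \left(\left(\left(4 - 2\right) - 6\right) - 2\right) \frac{\sqrt{6}}{-2} = \left(\left(\left(4 - 2\right) - 6\right) - 2\right) \sqrt{6} \left(- \frac{1}{2}\right) = \left(\left(2 - 6\right) - 2\right) \left(- \frac{\sqrt{6}}{2}\right) = \left(-4 - 2\right) \left(- \frac{\sqrt{6}}{2}\right) = - 6 \left(- \frac{\sqrt{6}}{2}\right) = 3 \sqrt{6}$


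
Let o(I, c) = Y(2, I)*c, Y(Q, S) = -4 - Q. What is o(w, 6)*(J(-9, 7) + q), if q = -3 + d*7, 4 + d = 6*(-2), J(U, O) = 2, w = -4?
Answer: 4068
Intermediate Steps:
d = -16 (d = -4 + 6*(-2) = -4 - 12 = -16)
q = -115 (q = -3 - 16*7 = -3 - 112 = -115)
o(I, c) = -6*c (o(I, c) = (-4 - 1*2)*c = (-4 - 2)*c = -6*c)
o(w, 6)*(J(-9, 7) + q) = (-6*6)*(2 - 115) = -36*(-113) = 4068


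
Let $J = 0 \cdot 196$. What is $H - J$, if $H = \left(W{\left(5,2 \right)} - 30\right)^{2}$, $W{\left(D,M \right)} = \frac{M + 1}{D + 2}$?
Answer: $\frac{42849}{49} \approx 874.47$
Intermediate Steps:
$W{\left(D,M \right)} = \frac{1 + M}{2 + D}$
$J = 0$
$H = \frac{42849}{49}$ ($H = \left(\frac{1 + 2}{2 + 5} - 30\right)^{2} = \left(\frac{1}{7} \cdot 3 - 30\right)^{2} = \left(\frac{3}{7} - 30\right)^{2} = \left(- \frac{207}{7}\right)^{2} = \frac{42849}{49} \approx 874.47$)
$H - J = \frac{42849}{49} - 0 = \frac{42849}{49} + 0 = \frac{42849}{49}$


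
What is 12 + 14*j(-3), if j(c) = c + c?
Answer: -72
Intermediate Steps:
j(c) = 2*c
12 + 14*j(-3) = 12 + 14*(2*(-3)) = 12 + 14*(-6) = 12 - 84 = -72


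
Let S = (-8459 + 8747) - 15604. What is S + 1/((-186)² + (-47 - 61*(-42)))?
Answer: -568392075/37111 ≈ -15316.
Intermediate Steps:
S = -15316 (S = 288 - 15604 = -15316)
S + 1/((-186)² + (-47 - 61*(-42))) = -15316 + 1/((-186)² + (-47 - 61*(-42))) = -15316 + 1/(34596 + (-47 + 2562)) = -15316 + 1/(34596 + 2515) = -15316 + 1/37111 = -568392075/37111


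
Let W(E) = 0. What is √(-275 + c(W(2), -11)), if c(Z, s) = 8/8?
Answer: I*√274 ≈ 16.553*I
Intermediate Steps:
c(Z, s) = 1 (c(Z, s) = 8*(⅛) = 1)
√(-275 + c(W(2), -11)) = √(-275 + 1) = √(-274) = I*√274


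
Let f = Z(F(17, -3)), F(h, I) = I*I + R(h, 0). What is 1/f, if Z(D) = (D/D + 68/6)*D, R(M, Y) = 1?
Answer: 3/370 ≈ 0.0081081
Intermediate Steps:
F(h, I) = 1 + I² (F(h, I) = I*I + 1 = I² + 1 = 1 + I²)
Z(D) = 37*D/3 (Z(D) = (1 + 68*(⅙))*D = (1 + 34/3)*D = 37*D/3)
f = 370/3 (f = 37*(1 + (-3)²)/3 = 37*(1 + 9)/3 = (37/3)*10 = 370/3 ≈ 123.33)
1/f = 1/(370/3) = 3/370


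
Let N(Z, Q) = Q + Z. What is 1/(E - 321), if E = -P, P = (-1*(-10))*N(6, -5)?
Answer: -1/331 ≈ -0.0030211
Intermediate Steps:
P = 10 (P = (-1*(-10))*(-5 + 6) = 10*1 = 10)
E = -10 (E = -1*10 = -10)
1/(E - 321) = 1/(-10 - 321) = 1/(-331) = -1/331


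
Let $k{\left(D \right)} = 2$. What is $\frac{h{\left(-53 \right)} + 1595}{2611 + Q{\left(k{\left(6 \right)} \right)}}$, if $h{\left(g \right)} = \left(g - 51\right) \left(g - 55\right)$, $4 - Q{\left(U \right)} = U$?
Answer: $\frac{12827}{2613} \approx 4.9089$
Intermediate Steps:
$Q{\left(U \right)} = 4 - U$
$h{\left(g \right)} = \left(-55 + g\right) \left(-51 + g\right)$ ($h{\left(g \right)} = \left(-51 + g\right) \left(-55 + g\right) = \left(-55 + g\right) \left(-51 + g\right)$)
$\frac{h{\left(-53 \right)} + 1595}{2611 + Q{\left(k{\left(6 \right)} \right)}} = \frac{\left(2805 + \left(-53\right)^{2} - -5618\right) + 1595}{2611 + \left(4 - 2\right)} = \frac{\left(2805 + 2809 + 5618\right) + 1595}{2611 + \left(4 - 2\right)} = \frac{11232 + 1595}{2611 + 2} = \frac{12827}{2613}$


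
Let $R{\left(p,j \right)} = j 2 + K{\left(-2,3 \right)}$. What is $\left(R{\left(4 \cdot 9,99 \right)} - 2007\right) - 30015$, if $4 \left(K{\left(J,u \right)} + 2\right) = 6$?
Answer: $- \frac{63649}{2} \approx -31825.0$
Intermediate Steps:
$K{\left(J,u \right)} = - \frac{1}{2}$ ($K{\left(J,u \right)} = -2 + \frac{1}{4} \cdot 6 = -2 + \frac{3}{2} = - \frac{1}{2}$)
$R{\left(p,j \right)} = - \frac{1}{2} + 2 j$ ($R{\left(p,j \right)} = j 2 - \frac{1}{2} = 2 j - \frac{1}{2} = - \frac{1}{2} + 2 j$)
$\left(R{\left(4 \cdot 9,99 \right)} - 2007\right) - 30015 = \left(\left(- \frac{1}{2} + 2 \cdot 99\right) - 2007\right) - 30015 = \left(\left(- \frac{1}{2} + 198\right) - 2007\right) - 30015 = \left(\frac{395}{2} - 2007\right) - 30015 = - \frac{3619}{2} - 30015 = - \frac{63649}{2}$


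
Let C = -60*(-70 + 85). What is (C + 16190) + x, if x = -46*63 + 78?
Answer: 12470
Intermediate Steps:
x = -2820 (x = -2898 + 78 = -2820)
C = -900 (C = -60*15 = -900)
(C + 16190) + x = (-900 + 16190) - 2820 = 15290 - 2820 = 12470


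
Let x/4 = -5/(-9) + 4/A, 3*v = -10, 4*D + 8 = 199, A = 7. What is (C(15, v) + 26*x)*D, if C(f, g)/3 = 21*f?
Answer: 12781529/252 ≈ 50720.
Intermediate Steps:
D = 191/4 (D = -2 + (¼)*199 = -2 + 199/4 = 191/4 ≈ 47.750)
v = -10/3 (v = (⅓)*(-10) = -10/3 ≈ -3.3333)
C(f, g) = 63*f (C(f, g) = 3*(21*f) = 63*f)
x = 284/63 (x = 4*(-5/(-9) + 4/7) = 4*(-5*(-⅑) + 4*(⅐)) = 4*(5/9 + 4/7) = 4*(71/63) = 284/63 ≈ 4.5079)
(C(15, v) + 26*x)*D = (63*15 + 26*(284/63))*(191/4) = (945 + 7384/63)*(191/4) = (66919/63)*(191/4) = 12781529/252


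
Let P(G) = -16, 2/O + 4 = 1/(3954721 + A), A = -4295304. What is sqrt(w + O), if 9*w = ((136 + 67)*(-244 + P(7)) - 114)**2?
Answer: sqrt(576948256257275730478)/1362333 ≈ 17631.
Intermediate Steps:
O = -681166/1362333 (O = 2/(-4 + 1/(3954721 - 4295304)) = 2/(-4 + 1/(-340583)) = 2/(-4 - 1/340583) = 2/(-1362333/340583) = 2*(-340583/1362333) = -681166/1362333 ≈ -0.50000)
w = 2797775236/9 (w = ((136 + 67)*(-244 - 16) - 114)**2/9 = (203*(-260) - 114)**2/9 = (-52780 - 114)**2/9 = (1/9)*(-52894)**2 = (1/9)*2797775236 = 2797775236/9 ≈ 3.1086e+8)
sqrt(w + O) = sqrt(2797775236/9 - 681166/1362333) = sqrt(1270500508151698/4086999) = sqrt(576948256257275730478)/1362333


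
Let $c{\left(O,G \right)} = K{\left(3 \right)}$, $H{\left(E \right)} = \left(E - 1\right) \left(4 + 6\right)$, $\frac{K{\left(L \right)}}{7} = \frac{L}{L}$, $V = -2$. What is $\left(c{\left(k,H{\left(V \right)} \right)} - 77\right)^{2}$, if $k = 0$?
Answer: $4900$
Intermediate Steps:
$K{\left(L \right)} = 7$ ($K{\left(L \right)} = 7 \frac{L}{L} = 7 \cdot 1 = 7$)
$H{\left(E \right)} = -10 + 10 E$ ($H{\left(E \right)} = \left(-1 + E\right) 10 = -10 + 10 E$)
$c{\left(O,G \right)} = 7$
$\left(c{\left(k,H{\left(V \right)} \right)} - 77\right)^{2} = \left(7 - 77\right)^{2} = \left(-70\right)^{2} = 4900$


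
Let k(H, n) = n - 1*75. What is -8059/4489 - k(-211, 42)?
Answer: 140078/4489 ≈ 31.205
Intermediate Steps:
k(H, n) = -75 + n (k(H, n) = n - 75 = -75 + n)
-8059/4489 - k(-211, 42) = -8059/4489 - (-75 + 42) = -8059*1/4489 - 1*(-33) = -8059/4489 + 33 = 140078/4489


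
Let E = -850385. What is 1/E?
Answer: -1/850385 ≈ -1.1759e-6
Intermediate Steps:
1/E = 1/(-850385) = -1/850385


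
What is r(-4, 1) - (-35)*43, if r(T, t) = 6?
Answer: 1511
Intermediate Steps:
r(-4, 1) - (-35)*43 = 6 - (-35)*43 = 6 - 35*(-43) = 6 + 1505 = 1511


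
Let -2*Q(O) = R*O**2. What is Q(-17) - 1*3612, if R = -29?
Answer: 1157/2 ≈ 578.50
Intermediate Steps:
Q(O) = 29*O**2/2 (Q(O) = -(-29)*O**2/2 = 29*O**2/2)
Q(-17) - 1*3612 = (29/2)*(-17)**2 - 1*3612 = (29/2)*289 - 3612 = 8381/2 - 3612 = 1157/2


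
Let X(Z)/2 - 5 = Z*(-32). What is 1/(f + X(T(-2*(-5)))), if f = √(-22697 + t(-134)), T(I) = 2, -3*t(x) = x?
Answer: -354/109729 - I*√203871/109729 ≈ -0.0032261 - 0.0041149*I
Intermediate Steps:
t(x) = -x/3
X(Z) = 10 - 64*Z (X(Z) = 10 + 2*(Z*(-32)) = 10 + 2*(-32*Z) = 10 - 64*Z)
f = I*√203871/3 (f = √(-22697 - ⅓*(-134)) = √(-22697 + 134/3) = √(-67957/3) = I*√203871/3 ≈ 150.51*I)
1/(f + X(T(-2*(-5)))) = 1/(I*√203871/3 + (10 - 64*2)) = 1/(I*√203871/3 + (10 - 128)) = 1/(I*√203871/3 - 118) = 1/(-118 + I*√203871/3)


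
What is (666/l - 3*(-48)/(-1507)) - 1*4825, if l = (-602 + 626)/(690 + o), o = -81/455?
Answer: 39269082133/2742740 ≈ 14317.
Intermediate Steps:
o = -81/455 (o = -81*1/455 = -81/455 ≈ -0.17802)
l = 3640/104623 (l = (-602 + 626)/(690 - 81/455) = 24/(313869/455) = 24*(455/313869) = 3640/104623 ≈ 0.034792)
(666/l - 3*(-48)/(-1507)) - 1*4825 = (666/(3640/104623) - 3*(-48)/(-1507)) - 1*4825 = (666*(104623/3640) + 144*(-1/1507)) - 4825 = (34839459/1820 - 144/1507) - 4825 = 52502802633/2742740 - 4825 = 39269082133/2742740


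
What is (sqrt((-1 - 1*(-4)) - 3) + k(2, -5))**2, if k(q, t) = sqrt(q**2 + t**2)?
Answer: 29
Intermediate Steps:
(sqrt((-1 - 1*(-4)) - 3) + k(2, -5))**2 = (sqrt((-1 - 1*(-4)) - 3) + sqrt(2**2 + (-5)**2))**2 = (sqrt((-1 + 4) - 3) + sqrt(4 + 25))**2 = (sqrt(3 - 3) + sqrt(29))**2 = (sqrt(0) + sqrt(29))**2 = (0 + sqrt(29))**2 = (sqrt(29))**2 = 29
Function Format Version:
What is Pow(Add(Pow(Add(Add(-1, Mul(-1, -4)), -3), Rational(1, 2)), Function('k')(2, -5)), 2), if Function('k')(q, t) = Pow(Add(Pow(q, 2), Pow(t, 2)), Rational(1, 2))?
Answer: 29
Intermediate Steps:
Pow(Add(Pow(Add(Add(-1, Mul(-1, -4)), -3), Rational(1, 2)), Function('k')(2, -5)), 2) = Pow(Add(Pow(Add(Add(-1, Mul(-1, -4)), -3), Rational(1, 2)), Pow(Add(Pow(2, 2), Pow(-5, 2)), Rational(1, 2))), 2) = Pow(Add(Pow(Add(Add(-1, 4), -3), Rational(1, 2)), Pow(Add(4, 25), Rational(1, 2))), 2) = Pow(Add(Pow(Add(3, -3), Rational(1, 2)), Pow(29, Rational(1, 2))), 2) = Pow(Add(Pow(0, Rational(1, 2)), Pow(29, Rational(1, 2))), 2) = Pow(Add(0, Pow(29, Rational(1, 2))), 2) = Pow(Pow(29, Rational(1, 2)), 2) = 29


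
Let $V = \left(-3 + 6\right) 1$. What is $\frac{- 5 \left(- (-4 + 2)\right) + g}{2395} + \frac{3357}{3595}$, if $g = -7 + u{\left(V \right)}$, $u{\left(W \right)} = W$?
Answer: $\frac{1597937}{1722005} \approx 0.92795$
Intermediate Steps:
$V = 3$ ($V = 3 \cdot 1 = 3$)
$g = -4$ ($g = -7 + 3 = -4$)
$\frac{- 5 \left(- (-4 + 2)\right) + g}{2395} + \frac{3357}{3595} = \frac{- 5 \left(- (-4 + 2)\right) - 4}{2395} + \frac{3357}{3595} = \left(- 5 \left(\left(-1\right) \left(-2\right)\right) - 4\right) \frac{1}{2395} + 3357 \cdot \frac{1}{3595} = \left(\left(-5\right) 2 - 4\right) \frac{1}{2395} + \frac{3357}{3595} = \left(-10 - 4\right) \frac{1}{2395} + \frac{3357}{3595} = \left(-14\right) \frac{1}{2395} + \frac{3357}{3595} = - \frac{14}{2395} + \frac{3357}{3595} = \frac{1597937}{1722005}$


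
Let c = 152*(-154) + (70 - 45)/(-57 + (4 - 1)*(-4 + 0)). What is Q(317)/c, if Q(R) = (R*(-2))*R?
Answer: 13867482/1615177 ≈ 8.5857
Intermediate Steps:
Q(R) = -2*R² (Q(R) = (-2*R)*R = -2*R²)
c = -1615177/69 (c = -23408 + 25/(-57 + 3*(-4)) = -23408 + 25/(-57 - 12) = -23408 + 25/(-69) = -23408 + 25*(-1/69) = -23408 - 25/69 = -1615177/69 ≈ -23408.)
Q(317)/c = (-2*317²)/(-1615177/69) = -2*100489*(-69/1615177) = -200978*(-69/1615177) = 13867482/1615177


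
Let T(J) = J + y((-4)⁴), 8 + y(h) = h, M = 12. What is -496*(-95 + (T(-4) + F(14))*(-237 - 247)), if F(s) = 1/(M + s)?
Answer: 762215600/13 ≈ 5.8632e+7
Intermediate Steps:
F(s) = 1/(12 + s)
y(h) = -8 + h
T(J) = 248 + J (T(J) = J + (-8 + (-4)⁴) = J + (-8 + 256) = J + 248 = 248 + J)
-496*(-95 + (T(-4) + F(14))*(-237 - 247)) = -496*(-95 + ((248 - 4) + 1/(12 + 14))*(-237 - 247)) = -496*(-95 + (244 + 1/26)*(-484)) = -496*(-95 + (6345/26)*(-484)) = -496*(-95 - 1535490/13) = -496*(-1536725/13) = 762215600/13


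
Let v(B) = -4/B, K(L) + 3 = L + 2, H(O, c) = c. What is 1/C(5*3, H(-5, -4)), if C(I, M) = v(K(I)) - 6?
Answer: -7/44 ≈ -0.15909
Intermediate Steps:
K(L) = -1 + L (K(L) = -3 + (L + 2) = -3 + (2 + L) = -1 + L)
C(I, M) = -6 - 4/(-1 + I) (C(I, M) = -4/(-1 + I) - 6 = -6 - 4/(-1 + I))
1/C(5*3, H(-5, -4)) = 1/(2*(1 - 15*3)/(-1 + 5*3)) = 1/(2*(1 - 3*15)/(-1 + 15)) = 1/(2*(1 - 45)/14) = 1/(2*(1/14)*(-44)) = 1/(-44/7) = -7/44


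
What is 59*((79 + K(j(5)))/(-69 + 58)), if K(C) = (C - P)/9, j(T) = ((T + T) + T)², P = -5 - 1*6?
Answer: -55873/99 ≈ -564.37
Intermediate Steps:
P = -11 (P = -5 - 6 = -11)
j(T) = 9*T² (j(T) = (2*T + T)² = (3*T)² = 9*T²)
K(C) = 11/9 + C/9 (K(C) = (C - 1*(-11))/9 = (C + 11)*(⅑) = (11 + C)*(⅑) = 11/9 + C/9)
59*((79 + K(j(5)))/(-69 + 58)) = 59*((79 + (11/9 + (9*5²)/9))/(-69 + 58)) = 59*((79 + (11/9 + (9*25)/9))/(-11)) = 59*((79 + (11/9 + (⅑)*225))*(-1/11)) = 59*((79 + (11/9 + 25))*(-1/11)) = 59*((79 + 236/9)*(-1/11)) = 59*((947/9)*(-1/11)) = 59*(-947/99) = -55873/99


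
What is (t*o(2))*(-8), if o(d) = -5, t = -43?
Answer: -1720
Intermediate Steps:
(t*o(2))*(-8) = -43*(-5)*(-8) = 215*(-8) = -1720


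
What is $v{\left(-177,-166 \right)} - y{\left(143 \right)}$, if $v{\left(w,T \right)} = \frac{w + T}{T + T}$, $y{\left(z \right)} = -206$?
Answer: $\frac{68735}{332} \approx 207.03$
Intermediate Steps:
$v{\left(w,T \right)} = \frac{T + w}{2 T}$
$v{\left(-177,-166 \right)} - y{\left(143 \right)} = \frac{-166 - 177}{2 \left(-166\right)} - -206 = \frac{1}{2} \left(- \frac{1}{166}\right) \left(-343\right) + 206 = \frac{343}{332} + 206 = \frac{68735}{332}$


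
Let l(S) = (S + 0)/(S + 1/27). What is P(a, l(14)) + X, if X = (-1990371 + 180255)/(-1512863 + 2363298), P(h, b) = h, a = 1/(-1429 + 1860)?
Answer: -779309561/366537485 ≈ -2.1261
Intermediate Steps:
l(S) = S/(1/27 + S) (l(S) = S/(S + 1/27) = S/(1/27 + S))
a = 1/431 ≈ 0.0023202
X = -1810116/850435 ≈ -2.1285
P(a, l(14)) + X = 1/431 - 1810116/850435 = -779309561/366537485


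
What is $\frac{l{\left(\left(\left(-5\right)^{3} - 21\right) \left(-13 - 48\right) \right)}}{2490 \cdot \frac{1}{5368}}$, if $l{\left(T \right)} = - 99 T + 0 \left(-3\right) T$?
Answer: $- \frac{788822232}{415} \approx -1.9008 \cdot 10^{6}$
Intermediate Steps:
$l{\left(T \right)} = - 99 T$ ($l{\left(T \right)} = - 99 T + 0 T = - 99 T + 0 = - 99 T$)
$\frac{l{\left(\left(\left(-5\right)^{3} - 21\right) \left(-13 - 48\right) \right)}}{2490 \cdot \frac{1}{5368}} = \frac{\left(-99\right) \left(\left(-5\right)^{3} - 21\right) \left(-13 - 48\right)}{2490 \cdot \frac{1}{5368}} = \frac{\left(-99\right) \left(-125 - 21\right) \left(-61\right)}{2490 \cdot \frac{1}{5368}} = \frac{\left(-99\right) \left(\left(-146\right) \left(-61\right)\right)}{\frac{1245}{2684}} = \left(-99\right) 8906 \cdot \frac{2684}{1245} = \left(-881694\right) \frac{2684}{1245} = - \frac{788822232}{415}$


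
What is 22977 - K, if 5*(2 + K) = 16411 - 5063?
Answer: 103547/5 ≈ 20709.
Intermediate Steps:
K = 11338/5 (K = -2 + (16411 - 5063)/5 = -2 + (⅕)*11348 = -2 + 11348/5 = 11338/5 ≈ 2267.6)
22977 - K = 22977 - 1*11338/5 = 22977 - 11338/5 = 103547/5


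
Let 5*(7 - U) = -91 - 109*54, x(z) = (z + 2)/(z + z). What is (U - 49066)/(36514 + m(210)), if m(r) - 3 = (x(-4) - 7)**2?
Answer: -3829088/2925005 ≈ -1.3091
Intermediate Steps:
x(z) = (2 + z)/(2*z) (x(z) = (2 + z)/((2*z)) = (2 + z)*(1/(2*z)) = (2 + z)/(2*z))
U = 6012/5 (U = 7 - (-91 - 109*54)/5 = 7 - (-91 - 5886)/5 = 7 - 1/5*(-5977) = 7 + 5977/5 = 6012/5 ≈ 1202.4)
m(r) = 777/16 (m(r) = 3 + ((1/2)*(2 - 4)/(-4) - 7)**2 = 3 + ((1/2)*(-1/4)*(-2) - 7)**2 = 3 + (1/4 - 7)**2 = 3 + (-27/4)**2 = 3 + 729/16 = 777/16)
(U - 49066)/(36514 + m(210)) = (6012/5 - 49066)/(36514 + 777/16) = -239318/(5*585001/16) = -239318/5*16/585001 = -3829088/2925005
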